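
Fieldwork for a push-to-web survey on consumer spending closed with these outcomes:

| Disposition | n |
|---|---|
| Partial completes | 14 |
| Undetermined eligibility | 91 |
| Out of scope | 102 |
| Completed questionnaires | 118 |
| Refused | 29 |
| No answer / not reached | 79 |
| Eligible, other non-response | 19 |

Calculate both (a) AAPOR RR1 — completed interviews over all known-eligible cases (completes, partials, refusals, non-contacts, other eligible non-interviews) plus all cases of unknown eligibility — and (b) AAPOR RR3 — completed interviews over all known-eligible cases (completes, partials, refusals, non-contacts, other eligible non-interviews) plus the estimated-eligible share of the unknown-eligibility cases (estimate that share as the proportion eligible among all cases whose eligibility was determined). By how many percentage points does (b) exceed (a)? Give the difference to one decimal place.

Num: 118
Denominator: 118 + 14 + 29 + 79 + 19 + 91 = 350
RR1 = 118 / 350 = 0.3371
Determined eligible: 118 + 14 + 29 + 79 + 19 = 259
e = 259 / (259 + 102) = 259 / 361 = 0.7175
e × U: 0.7175 × 91 = 65.29
Denominator: 259 + 65.29 = 324.29
RR3 = 118 / 324.29 = 0.3639
Difference = 36.39 − 33.71 = 2.68 percentage points

2.7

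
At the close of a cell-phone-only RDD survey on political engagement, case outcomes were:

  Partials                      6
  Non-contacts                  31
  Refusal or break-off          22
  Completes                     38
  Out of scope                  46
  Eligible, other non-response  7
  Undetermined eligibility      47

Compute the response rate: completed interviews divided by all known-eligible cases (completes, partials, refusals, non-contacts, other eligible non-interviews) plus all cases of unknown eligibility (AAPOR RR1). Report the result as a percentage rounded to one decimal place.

Top: 38
Denominator: 38 + 6 + 22 + 31 + 7 + 47 = 151
RR1 = 38 / 151 = 0.2517

25.2%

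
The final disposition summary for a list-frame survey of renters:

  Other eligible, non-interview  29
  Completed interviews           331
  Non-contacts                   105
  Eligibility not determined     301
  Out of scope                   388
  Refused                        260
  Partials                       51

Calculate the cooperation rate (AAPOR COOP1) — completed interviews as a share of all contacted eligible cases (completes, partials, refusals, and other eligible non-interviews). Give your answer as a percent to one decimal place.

49.3%

Top: 331
Base: 331 + 51 + 260 + 29 = 671
COOP1 = 331 / 671 = 0.4933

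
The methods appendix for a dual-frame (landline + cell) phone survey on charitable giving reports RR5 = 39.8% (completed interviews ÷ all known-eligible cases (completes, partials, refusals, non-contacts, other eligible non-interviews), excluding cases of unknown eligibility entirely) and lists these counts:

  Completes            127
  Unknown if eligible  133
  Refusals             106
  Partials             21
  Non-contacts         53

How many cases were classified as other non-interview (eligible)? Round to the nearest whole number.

RR5 = 127 / D = 0.398
D = 127 / 0.398 = 319.1
Other denominator terms total 307
other non-interview (eligible) = 319.1 − 307 ≈ 12

12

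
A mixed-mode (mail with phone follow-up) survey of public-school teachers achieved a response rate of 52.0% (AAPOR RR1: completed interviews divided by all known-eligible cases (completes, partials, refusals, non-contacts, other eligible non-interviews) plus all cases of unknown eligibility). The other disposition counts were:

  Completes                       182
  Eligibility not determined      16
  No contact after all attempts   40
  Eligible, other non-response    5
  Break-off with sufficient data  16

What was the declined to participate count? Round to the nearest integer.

91

RR1 = 182 / D = 0.520
D = 182 / 0.520 = 350.0
Other denominator terms total 259
declined to participate = 350.0 − 259 ≈ 91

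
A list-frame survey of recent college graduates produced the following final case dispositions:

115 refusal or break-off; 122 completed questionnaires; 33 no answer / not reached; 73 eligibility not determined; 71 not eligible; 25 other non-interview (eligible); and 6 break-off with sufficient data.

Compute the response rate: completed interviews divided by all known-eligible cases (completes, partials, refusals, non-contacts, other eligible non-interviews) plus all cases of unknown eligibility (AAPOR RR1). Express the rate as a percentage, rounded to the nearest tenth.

32.6%

Num: 122
Denom: 122 + 6 + 115 + 33 + 25 + 73 = 374
RR1 = 122 / 374 = 0.3262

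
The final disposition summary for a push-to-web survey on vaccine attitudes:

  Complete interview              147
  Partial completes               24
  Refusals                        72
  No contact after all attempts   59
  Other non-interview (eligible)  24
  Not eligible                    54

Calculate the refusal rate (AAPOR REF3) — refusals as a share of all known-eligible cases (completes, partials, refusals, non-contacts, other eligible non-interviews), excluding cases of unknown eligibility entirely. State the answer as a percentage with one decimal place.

Top: 72
Denom: 147 + 24 + 72 + 59 + 24 = 326
REF3 = 72 / 326 = 0.2209

22.1%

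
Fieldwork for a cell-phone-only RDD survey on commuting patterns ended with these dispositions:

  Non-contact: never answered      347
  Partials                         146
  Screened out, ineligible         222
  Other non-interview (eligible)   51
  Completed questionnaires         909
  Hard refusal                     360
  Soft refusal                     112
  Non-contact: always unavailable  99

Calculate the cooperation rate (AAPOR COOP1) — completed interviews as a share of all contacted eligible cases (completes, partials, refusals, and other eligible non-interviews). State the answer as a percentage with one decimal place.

Refused = 360 + 112 = 472
Never reached = 347 + 99 = 446
Num: 909
Denom: 909 + 146 + 472 + 51 = 1578
COOP1 = 909 / 1578 = 0.5760

57.6%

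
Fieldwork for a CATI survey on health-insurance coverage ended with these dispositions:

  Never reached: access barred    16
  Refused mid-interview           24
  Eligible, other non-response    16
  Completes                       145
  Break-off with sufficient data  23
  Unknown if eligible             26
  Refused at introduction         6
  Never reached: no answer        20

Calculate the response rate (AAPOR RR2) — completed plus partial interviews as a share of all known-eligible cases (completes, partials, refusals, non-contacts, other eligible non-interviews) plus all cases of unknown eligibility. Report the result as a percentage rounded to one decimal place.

Refused = 6 + 24 = 30
No contact after all attempts = 20 + 16 = 36
Top: 145 + 23 = 168
Base: 145 + 23 + 30 + 36 + 16 + 26 = 276
RR2 = 168 / 276 = 0.6087

60.9%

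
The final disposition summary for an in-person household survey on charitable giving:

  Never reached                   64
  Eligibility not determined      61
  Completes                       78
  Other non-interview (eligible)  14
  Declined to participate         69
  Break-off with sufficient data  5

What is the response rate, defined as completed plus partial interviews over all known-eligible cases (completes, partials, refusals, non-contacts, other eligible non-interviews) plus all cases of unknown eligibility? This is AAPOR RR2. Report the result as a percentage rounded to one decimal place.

28.5%

Num: 78 + 5 = 83
Denominator: 78 + 5 + 69 + 64 + 14 + 61 = 291
RR2 = 83 / 291 = 0.2852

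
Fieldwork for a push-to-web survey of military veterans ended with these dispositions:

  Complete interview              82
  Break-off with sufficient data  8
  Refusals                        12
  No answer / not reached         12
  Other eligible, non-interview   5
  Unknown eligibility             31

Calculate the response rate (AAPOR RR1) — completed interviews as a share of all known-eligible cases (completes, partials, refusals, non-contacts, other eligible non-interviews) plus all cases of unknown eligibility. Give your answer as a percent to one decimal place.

Top → 82
Denominator → 82 + 8 + 12 + 12 + 5 + 31 = 150
RR1 = 82 / 150 = 0.5467

54.7%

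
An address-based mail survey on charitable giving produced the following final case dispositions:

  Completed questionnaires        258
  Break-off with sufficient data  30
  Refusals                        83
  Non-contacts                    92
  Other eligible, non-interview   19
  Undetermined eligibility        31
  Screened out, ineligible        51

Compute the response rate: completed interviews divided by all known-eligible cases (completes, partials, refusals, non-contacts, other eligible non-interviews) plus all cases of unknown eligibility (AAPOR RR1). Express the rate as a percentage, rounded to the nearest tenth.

Num → 258
Denom → 258 + 30 + 83 + 92 + 19 + 31 = 513
RR1 = 258 / 513 = 0.5029

50.3%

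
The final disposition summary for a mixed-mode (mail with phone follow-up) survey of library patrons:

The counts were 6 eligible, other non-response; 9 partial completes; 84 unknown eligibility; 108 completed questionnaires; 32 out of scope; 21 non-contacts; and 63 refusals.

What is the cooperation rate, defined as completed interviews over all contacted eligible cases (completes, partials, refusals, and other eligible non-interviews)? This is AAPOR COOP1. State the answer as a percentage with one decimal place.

Num → 108
Base → 108 + 9 + 63 + 6 = 186
COOP1 = 108 / 186 = 0.5806

58.1%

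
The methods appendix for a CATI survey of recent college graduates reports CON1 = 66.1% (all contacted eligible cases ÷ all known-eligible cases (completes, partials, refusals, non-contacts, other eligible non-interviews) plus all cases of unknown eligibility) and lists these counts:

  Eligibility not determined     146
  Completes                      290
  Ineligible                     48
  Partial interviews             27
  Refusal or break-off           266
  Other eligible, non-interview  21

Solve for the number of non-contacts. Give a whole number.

Num = 290 + 27 + 266 + 21 = 604
CON1 = 604 / D = 0.661
D = 604 / 0.661 = 913.8
Other denominator terms total 750
non-contacts = 913.8 − 750 ≈ 164

164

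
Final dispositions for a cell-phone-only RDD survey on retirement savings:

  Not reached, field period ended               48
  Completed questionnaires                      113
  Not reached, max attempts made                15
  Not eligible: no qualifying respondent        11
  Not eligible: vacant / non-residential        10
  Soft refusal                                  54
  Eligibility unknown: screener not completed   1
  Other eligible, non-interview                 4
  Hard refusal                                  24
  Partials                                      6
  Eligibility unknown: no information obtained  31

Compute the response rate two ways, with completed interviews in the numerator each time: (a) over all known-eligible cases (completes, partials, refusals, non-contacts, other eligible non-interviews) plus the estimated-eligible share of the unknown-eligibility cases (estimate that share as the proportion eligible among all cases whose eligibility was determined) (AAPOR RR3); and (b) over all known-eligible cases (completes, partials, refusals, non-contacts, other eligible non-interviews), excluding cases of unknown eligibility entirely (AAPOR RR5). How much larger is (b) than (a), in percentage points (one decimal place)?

Refusal or break-off = 24 + 54 = 78
No contact after all attempts = 48 + 15 = 63
Unknown eligibility = 1 + 31 = 32
Not eligible = 11 + 10 = 21
Top: 113
Eligible (known): 113 + 6 + 78 + 63 + 4 = 264
e = 264 / (264 + 21) = 264 / 285 = 0.9263
e × U: 0.9263 × 32 = 29.64
Denominator: 264 + 29.64 = 293.64
RR3 = 113 / 293.64 = 0.3848
Denominator: 113 + 6 + 78 + 63 + 4 = 264
RR5 = 113 / 264 = 0.4280
Difference = 42.80 − 38.48 = 4.32 percentage points

4.3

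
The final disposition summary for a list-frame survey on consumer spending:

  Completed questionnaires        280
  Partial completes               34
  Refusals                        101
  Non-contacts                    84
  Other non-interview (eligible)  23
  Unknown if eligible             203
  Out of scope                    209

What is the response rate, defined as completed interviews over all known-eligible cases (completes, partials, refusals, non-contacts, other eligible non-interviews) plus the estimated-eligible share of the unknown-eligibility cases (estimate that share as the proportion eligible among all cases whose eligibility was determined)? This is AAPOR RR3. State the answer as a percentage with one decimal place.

42.0%

Top = 280
Determined eligible = 280 + 34 + 101 + 84 + 23 = 522
e = 522 / (522 + 209) = 522 / 731 = 0.7141
e × U = 0.7141 × 203 = 144.96
Denom = 522 + 144.96 = 666.96
RR3 = 280 / 666.96 = 0.4198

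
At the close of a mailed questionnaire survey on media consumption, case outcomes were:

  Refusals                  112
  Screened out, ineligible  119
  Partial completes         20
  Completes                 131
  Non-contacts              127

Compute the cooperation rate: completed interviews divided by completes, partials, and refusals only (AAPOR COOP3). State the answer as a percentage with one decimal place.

49.8%

Top = 131
Denominator = 131 + 20 + 112 = 263
COOP3 = 131 / 263 = 0.4981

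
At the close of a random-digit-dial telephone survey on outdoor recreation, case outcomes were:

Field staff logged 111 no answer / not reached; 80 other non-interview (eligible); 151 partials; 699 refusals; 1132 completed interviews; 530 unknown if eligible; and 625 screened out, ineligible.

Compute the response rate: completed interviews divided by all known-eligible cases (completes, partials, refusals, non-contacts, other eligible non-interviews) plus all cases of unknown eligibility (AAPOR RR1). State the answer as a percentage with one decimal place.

41.9%

Num: 1132
Base: 1132 + 151 + 699 + 111 + 80 + 530 = 2703
RR1 = 1132 / 2703 = 0.4188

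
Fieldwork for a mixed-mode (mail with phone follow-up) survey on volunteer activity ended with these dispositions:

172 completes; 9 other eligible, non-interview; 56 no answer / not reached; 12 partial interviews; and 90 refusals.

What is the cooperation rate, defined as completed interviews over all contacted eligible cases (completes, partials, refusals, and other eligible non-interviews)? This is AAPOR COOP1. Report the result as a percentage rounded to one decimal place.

Num = 172
Denominator = 172 + 12 + 90 + 9 = 283
COOP1 = 172 / 283 = 0.6078

60.8%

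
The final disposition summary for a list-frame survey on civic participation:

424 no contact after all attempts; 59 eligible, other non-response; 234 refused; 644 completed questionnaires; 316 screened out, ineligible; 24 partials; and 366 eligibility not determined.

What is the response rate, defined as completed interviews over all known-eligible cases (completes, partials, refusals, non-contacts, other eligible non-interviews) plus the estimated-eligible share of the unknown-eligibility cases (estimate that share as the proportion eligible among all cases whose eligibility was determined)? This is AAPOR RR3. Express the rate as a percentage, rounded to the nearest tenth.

Top → 644
Known eligible → 644 + 24 + 234 + 424 + 59 = 1385
e = 1385 / (1385 + 316) = 1385 / 1701 = 0.8142
e × U → 0.8142 × 366 = 298.00
Denom → 1385 + 298.00 = 1683.00
RR3 = 644 / 1683.00 = 0.3827

38.3%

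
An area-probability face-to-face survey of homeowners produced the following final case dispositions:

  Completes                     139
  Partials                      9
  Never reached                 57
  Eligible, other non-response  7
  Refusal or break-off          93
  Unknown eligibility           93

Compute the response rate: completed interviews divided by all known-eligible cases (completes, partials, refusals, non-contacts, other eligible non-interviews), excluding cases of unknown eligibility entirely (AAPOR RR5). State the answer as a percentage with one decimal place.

Numerator = 139
Denominator = 139 + 9 + 93 + 57 + 7 = 305
RR5 = 139 / 305 = 0.4557

45.6%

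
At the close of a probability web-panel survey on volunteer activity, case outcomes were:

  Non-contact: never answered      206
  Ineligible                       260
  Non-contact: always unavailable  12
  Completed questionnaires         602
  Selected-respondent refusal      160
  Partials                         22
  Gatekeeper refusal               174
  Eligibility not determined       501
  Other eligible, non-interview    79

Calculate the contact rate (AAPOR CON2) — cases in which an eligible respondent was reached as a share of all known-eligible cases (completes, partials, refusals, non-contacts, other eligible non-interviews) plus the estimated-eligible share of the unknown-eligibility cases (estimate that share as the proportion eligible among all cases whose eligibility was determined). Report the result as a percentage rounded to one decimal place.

62.1%

Declined to participate = 174 + 160 = 334
No contact after all attempts = 206 + 12 = 218
Num → 602 + 22 + 334 + 79 = 1037
Known eligible → 602 + 22 + 334 + 218 + 79 = 1255
e = 1255 / (1255 + 260) = 1255 / 1515 = 0.8284
Estimated eligible among unknowns → 0.8284 × 501 = 415.03
Base → 1255 + 415.03 = 1670.03
CON2 = 1037 / 1670.03 = 0.6209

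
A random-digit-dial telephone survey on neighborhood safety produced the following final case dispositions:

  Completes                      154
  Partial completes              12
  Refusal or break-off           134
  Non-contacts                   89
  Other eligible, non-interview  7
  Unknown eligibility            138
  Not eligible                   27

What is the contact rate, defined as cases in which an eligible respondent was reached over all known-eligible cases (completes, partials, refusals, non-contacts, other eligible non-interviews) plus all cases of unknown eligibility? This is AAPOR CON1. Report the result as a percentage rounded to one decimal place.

57.5%

Num: 154 + 12 + 134 + 7 = 307
Denominator: 154 + 12 + 134 + 89 + 7 + 138 = 534
CON1 = 307 / 534 = 0.5749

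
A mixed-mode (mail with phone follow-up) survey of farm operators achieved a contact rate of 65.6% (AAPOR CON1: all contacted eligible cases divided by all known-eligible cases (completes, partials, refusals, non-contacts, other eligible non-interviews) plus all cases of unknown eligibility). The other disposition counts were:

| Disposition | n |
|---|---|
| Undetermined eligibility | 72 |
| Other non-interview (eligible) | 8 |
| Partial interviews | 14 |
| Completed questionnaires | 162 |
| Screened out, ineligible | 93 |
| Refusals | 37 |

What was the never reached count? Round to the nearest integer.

44

Num: 162 + 14 + 37 + 8 = 221
CON1 = 221 / D = 0.656
D = 221 / 0.656 = 336.9
Other denominator terms total 293
never reached = 336.9 − 293 ≈ 44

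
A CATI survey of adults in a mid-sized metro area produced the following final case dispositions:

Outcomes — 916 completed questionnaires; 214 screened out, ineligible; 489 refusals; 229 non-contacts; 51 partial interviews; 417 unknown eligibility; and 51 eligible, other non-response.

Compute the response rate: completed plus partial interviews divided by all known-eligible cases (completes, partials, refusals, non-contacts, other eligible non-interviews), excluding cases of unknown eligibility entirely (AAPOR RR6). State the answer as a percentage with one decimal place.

Num: 916 + 51 = 967
Denominator: 916 + 51 + 489 + 229 + 51 = 1736
RR6 = 967 / 1736 = 0.5570

55.7%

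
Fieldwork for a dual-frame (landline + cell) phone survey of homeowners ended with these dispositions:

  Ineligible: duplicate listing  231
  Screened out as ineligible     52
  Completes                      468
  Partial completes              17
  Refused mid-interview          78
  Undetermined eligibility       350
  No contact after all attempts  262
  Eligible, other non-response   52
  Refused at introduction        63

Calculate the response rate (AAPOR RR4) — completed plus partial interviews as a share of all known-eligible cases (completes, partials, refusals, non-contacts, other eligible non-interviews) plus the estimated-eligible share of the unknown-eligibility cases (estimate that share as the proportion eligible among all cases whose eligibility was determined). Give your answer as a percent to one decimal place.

40.1%

Refusals = 63 + 78 = 141
Ineligible = 52 + 231 = 283
Numerator → 468 + 17 = 485
Known eligible → 468 + 17 + 141 + 262 + 52 = 940
e = 940 / (940 + 283) = 940 / 1223 = 0.7686
Eligible share of unknowns → 0.7686 × 350 = 269.01
Denom → 940 + 269.01 = 1209.01
RR4 = 485 / 1209.01 = 0.4012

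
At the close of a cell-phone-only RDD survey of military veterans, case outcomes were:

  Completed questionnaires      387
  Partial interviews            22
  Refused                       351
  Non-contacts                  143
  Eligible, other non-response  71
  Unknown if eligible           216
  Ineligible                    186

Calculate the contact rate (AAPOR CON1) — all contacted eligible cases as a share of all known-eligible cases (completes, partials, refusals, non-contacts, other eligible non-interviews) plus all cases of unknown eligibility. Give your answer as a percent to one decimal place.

69.8%

Top = 387 + 22 + 351 + 71 = 831
Denominator = 387 + 22 + 351 + 143 + 71 + 216 = 1190
CON1 = 831 / 1190 = 0.6983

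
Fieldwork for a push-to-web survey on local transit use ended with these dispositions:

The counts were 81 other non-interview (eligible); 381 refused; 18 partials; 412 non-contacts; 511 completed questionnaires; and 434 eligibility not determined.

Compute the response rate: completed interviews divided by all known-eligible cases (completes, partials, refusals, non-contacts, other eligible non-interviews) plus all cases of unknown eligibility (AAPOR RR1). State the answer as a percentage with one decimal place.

27.8%

Numerator → 511
Denominator → 511 + 18 + 381 + 412 + 81 + 434 = 1837
RR1 = 511 / 1837 = 0.2782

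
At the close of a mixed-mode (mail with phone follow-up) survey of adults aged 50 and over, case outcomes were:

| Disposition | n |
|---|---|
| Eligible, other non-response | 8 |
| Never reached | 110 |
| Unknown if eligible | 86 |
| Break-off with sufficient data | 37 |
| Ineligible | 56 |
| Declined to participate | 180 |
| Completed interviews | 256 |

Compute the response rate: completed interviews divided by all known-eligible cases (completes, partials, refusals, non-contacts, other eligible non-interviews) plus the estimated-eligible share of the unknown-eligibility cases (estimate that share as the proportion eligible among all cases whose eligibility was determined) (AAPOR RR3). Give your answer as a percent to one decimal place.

38.2%

Num: 256
Known eligible: 256 + 37 + 180 + 110 + 8 = 591
e = 591 / (591 + 56) = 591 / 647 = 0.9134
e × U: 0.9134 × 86 = 78.55
Denominator: 591 + 78.55 = 669.55
RR3 = 256 / 669.55 = 0.3823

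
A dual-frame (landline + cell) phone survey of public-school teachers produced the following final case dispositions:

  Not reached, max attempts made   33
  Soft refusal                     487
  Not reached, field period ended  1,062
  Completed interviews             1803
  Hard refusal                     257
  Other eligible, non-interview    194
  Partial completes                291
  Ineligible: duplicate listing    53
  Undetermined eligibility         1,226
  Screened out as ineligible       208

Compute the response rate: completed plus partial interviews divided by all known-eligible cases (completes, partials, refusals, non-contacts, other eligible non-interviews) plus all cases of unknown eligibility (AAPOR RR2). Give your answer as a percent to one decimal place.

39.1%

Refusal or break-off = 257 + 487 = 744
No contact after all attempts = 1062 + 33 = 1095
Not eligible = 208 + 53 = 261
Top → 1803 + 291 = 2094
Denominator → 1803 + 291 + 744 + 1095 + 194 + 1226 = 5353
RR2 = 2094 / 5353 = 0.3912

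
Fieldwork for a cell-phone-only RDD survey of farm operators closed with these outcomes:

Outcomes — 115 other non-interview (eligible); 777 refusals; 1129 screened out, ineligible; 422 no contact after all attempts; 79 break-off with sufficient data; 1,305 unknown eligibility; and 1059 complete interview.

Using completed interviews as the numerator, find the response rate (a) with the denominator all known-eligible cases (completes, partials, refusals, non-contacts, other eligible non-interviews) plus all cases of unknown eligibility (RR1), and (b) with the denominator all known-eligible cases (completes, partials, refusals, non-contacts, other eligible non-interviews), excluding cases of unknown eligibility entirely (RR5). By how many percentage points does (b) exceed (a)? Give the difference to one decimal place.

Num: 1059
Denominator: 1059 + 79 + 777 + 422 + 115 + 1305 = 3757
RR1 = 1059 / 3757 = 0.2819
Denominator: 1059 + 79 + 777 + 422 + 115 = 2452
RR5 = 1059 / 2452 = 0.4319
Difference = 43.19 − 28.19 = 15.00 percentage points

15.0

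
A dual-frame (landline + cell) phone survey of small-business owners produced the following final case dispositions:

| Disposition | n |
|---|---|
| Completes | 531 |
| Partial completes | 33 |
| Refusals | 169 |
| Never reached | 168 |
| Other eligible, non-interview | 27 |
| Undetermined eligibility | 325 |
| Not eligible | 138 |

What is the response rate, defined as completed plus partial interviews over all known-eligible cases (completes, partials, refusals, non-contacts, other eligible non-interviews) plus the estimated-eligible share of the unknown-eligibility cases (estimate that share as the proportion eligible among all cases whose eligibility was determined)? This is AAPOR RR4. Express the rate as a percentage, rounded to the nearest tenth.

Numerator = 531 + 33 = 564
Eligible (known) = 531 + 33 + 169 + 168 + 27 = 928
e = 928 / (928 + 138) = 928 / 1066 = 0.8705
Estimated eligible among unknowns = 0.8705 × 325 = 282.91
Base = 928 + 282.91 = 1210.91
RR4 = 564 / 1210.91 = 0.4658

46.6%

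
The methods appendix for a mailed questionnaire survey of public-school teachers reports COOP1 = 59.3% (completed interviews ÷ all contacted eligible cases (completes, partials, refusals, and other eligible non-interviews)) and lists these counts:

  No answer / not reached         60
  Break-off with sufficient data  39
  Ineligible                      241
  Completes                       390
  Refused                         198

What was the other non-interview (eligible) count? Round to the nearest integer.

31

COOP1 = 390 / D = 0.593
D = 390 / 0.593 = 657.7
Other denominator terms total 627
other non-interview (eligible) = 657.7 − 627 ≈ 31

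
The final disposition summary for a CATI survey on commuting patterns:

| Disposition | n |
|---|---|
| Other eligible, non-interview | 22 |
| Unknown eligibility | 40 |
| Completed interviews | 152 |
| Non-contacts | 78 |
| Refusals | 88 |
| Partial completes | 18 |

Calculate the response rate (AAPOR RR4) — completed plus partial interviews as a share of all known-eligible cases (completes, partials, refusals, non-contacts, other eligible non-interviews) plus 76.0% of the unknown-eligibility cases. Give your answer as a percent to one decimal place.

43.8%

Numerator → 152 + 18 = 170
Eligible (known) → 152 + 18 + 88 + 78 + 22 = 358
e × U → 0.7600 × 40 = 30.40
Base → 358 + 30.40 = 388.40
RR4 = 170 / 388.40 = 0.4377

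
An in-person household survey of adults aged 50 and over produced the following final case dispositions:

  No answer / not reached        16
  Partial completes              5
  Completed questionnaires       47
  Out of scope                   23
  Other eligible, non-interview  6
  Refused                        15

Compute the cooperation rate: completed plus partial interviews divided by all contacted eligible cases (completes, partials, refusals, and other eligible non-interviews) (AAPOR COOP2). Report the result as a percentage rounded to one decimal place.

Numerator → 47 + 5 = 52
Base → 47 + 5 + 15 + 6 = 73
COOP2 = 52 / 73 = 0.7123

71.2%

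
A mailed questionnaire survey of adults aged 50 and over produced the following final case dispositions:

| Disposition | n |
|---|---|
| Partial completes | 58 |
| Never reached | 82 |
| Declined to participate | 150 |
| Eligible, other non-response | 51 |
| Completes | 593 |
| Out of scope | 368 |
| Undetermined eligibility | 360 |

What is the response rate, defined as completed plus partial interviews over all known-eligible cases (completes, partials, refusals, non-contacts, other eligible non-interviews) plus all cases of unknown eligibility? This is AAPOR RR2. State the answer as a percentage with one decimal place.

50.3%

Numerator: 593 + 58 = 651
Base: 593 + 58 + 150 + 82 + 51 + 360 = 1294
RR2 = 651 / 1294 = 0.5031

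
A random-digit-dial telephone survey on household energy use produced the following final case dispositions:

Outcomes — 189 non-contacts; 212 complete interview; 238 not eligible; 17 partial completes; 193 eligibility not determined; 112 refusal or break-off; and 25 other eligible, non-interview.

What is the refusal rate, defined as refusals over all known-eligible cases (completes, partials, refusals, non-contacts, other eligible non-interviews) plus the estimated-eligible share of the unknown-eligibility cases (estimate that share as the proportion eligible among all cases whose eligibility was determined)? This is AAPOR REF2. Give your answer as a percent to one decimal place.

Num → 112
Eligible (known) → 212 + 17 + 112 + 189 + 25 = 555
e = 555 / (555 + 238) = 555 / 793 = 0.6999
Eligible share of unknowns → 0.6999 × 193 = 135.08
Denom → 555 + 135.08 = 690.08
REF2 = 112 / 690.08 = 0.1623

16.2%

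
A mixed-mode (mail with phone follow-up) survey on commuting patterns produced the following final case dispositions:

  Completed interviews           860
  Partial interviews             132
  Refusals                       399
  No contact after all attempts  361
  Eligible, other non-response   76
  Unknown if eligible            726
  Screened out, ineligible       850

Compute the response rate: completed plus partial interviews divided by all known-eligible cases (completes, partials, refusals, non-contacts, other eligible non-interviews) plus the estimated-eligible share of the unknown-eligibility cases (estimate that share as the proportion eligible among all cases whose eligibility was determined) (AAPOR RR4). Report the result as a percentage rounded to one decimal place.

Numerator: 860 + 132 = 992
Known eligible: 860 + 132 + 399 + 361 + 76 = 1828
e = 1828 / (1828 + 850) = 1828 / 2678 = 0.6826
Estimated eligible among unknowns: 0.6826 × 726 = 495.57
Denom: 1828 + 495.57 = 2323.57
RR4 = 992 / 2323.57 = 0.4269

42.7%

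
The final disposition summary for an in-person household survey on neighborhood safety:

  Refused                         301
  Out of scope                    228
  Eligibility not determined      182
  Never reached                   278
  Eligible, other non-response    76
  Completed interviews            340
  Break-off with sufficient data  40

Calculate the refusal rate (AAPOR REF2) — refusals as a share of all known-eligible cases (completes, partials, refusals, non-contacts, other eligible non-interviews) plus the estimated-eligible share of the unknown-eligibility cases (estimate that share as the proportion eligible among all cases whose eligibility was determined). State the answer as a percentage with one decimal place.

Top → 301
Known eligible → 340 + 40 + 301 + 278 + 76 = 1035
e = 1035 / (1035 + 228) = 1035 / 1263 = 0.8195
Estimated eligible among unknowns → 0.8195 × 182 = 149.15
Base → 1035 + 149.15 = 1184.15
REF2 = 301 / 1184.15 = 0.2542

25.4%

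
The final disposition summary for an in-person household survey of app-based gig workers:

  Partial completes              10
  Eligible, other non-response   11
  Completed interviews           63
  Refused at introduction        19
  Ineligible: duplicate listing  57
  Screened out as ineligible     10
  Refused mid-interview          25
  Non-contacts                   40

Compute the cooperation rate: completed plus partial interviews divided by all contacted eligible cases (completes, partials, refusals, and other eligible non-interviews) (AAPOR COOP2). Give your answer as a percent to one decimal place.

Refused = 19 + 25 = 44
Ineligible = 10 + 57 = 67
Num → 63 + 10 = 73
Base → 63 + 10 + 44 + 11 = 128
COOP2 = 73 / 128 = 0.5703

57.0%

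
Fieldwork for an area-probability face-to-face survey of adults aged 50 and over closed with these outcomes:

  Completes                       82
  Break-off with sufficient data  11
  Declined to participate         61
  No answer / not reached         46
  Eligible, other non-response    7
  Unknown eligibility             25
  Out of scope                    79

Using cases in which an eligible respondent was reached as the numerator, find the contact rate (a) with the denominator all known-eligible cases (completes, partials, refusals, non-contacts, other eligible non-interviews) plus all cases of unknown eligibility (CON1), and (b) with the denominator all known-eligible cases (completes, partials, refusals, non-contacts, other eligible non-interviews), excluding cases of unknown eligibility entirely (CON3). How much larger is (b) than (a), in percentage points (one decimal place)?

8.4

Num = 82 + 11 + 61 + 7 = 161
Base = 82 + 11 + 61 + 46 + 7 + 25 = 232
CON1 = 161 / 232 = 0.6940
Base = 82 + 11 + 61 + 46 + 7 = 207
CON3 = 161 / 207 = 0.7778
Difference = 77.78 − 69.40 = 8.38 percentage points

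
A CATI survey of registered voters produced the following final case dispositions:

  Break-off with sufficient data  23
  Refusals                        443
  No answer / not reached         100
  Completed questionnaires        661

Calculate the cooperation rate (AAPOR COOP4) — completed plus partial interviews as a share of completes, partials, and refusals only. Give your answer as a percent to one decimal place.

Numerator: 661 + 23 = 684
Base: 661 + 23 + 443 = 1127
COOP4 = 684 / 1127 = 0.6069

60.7%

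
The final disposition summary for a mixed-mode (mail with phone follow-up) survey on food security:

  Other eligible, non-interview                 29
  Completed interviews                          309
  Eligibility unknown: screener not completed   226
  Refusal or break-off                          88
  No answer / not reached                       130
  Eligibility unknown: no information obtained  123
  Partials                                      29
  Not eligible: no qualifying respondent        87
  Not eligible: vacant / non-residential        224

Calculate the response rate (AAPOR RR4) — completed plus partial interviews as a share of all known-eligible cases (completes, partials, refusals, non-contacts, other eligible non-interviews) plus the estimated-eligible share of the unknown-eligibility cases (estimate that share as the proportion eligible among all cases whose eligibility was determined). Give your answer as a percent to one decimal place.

Unknown eligibility = 226 + 123 = 349
Screened out, ineligible = 87 + 224 = 311
Numerator → 309 + 29 = 338
Determined eligible → 309 + 29 + 88 + 130 + 29 = 585
e = 585 / (585 + 311) = 585 / 896 = 0.6529
Estimated eligible among unknowns → 0.6529 × 349 = 227.86
Denom → 585 + 227.86 = 812.86
RR4 = 338 / 812.86 = 0.4158

41.6%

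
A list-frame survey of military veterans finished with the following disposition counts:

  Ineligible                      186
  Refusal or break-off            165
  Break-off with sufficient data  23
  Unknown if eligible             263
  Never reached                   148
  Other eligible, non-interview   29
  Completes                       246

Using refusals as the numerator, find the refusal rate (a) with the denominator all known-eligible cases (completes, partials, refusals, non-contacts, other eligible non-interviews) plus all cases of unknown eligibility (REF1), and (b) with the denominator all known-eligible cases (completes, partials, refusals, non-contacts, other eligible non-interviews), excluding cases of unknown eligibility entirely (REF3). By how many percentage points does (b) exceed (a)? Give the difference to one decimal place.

Numerator = 165
Denominator = 246 + 23 + 165 + 148 + 29 + 263 = 874
REF1 = 165 / 874 = 0.1888
Denominator = 246 + 23 + 165 + 148 + 29 = 611
REF3 = 165 / 611 = 0.2700
Difference = 27.00 − 18.88 = 8.12 percentage points

8.1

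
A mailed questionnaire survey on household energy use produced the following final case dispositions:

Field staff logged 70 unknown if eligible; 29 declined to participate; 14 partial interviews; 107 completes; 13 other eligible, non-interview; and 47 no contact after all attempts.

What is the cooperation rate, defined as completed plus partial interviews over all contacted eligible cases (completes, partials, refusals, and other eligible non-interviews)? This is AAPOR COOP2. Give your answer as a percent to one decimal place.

Numerator = 107 + 14 = 121
Base = 107 + 14 + 29 + 13 = 163
COOP2 = 121 / 163 = 0.7423

74.2%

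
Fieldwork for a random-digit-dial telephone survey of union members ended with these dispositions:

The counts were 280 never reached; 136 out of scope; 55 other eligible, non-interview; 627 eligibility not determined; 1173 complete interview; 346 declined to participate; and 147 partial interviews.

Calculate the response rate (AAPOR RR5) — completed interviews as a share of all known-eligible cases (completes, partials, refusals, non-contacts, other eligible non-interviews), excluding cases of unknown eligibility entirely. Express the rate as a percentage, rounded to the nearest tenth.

Num = 1173
Denominator = 1173 + 147 + 346 + 280 + 55 = 2001
RR5 = 1173 / 2001 = 0.5862

58.6%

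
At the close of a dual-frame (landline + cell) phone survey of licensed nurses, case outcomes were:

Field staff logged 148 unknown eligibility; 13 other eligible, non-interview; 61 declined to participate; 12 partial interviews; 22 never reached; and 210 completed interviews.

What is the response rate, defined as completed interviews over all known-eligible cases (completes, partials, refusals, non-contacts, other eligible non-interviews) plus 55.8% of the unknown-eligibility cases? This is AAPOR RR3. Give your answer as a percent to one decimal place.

52.4%

Top = 210
Known eligible = 210 + 12 + 61 + 22 + 13 = 318
e × U = 0.5580 × 148 = 82.58
Denom = 318 + 82.58 = 400.58
RR3 = 210 / 400.58 = 0.5242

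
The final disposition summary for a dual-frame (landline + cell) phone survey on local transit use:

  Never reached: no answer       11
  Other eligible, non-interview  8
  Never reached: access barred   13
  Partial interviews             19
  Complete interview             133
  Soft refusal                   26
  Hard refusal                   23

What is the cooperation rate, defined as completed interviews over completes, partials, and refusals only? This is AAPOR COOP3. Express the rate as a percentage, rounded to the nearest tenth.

66.2%

Refused = 23 + 26 = 49
No answer / not reached = 11 + 13 = 24
Numerator = 133
Denominator = 133 + 19 + 49 = 201
COOP3 = 133 / 201 = 0.6617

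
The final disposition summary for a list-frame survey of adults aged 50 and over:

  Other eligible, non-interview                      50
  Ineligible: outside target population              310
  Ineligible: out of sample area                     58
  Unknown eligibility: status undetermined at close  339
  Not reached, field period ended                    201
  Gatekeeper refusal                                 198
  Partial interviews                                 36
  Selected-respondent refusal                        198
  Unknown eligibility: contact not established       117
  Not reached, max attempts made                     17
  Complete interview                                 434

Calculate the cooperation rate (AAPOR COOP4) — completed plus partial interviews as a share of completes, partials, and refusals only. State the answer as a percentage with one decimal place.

Refusals = 198 + 198 = 396
No contact after all attempts = 201 + 17 = 218
Unknown eligibility = 117 + 339 = 456
Screened out, ineligible = 310 + 58 = 368
Top → 434 + 36 = 470
Denominator → 434 + 36 + 396 = 866
COOP4 = 470 / 866 = 0.5427

54.3%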